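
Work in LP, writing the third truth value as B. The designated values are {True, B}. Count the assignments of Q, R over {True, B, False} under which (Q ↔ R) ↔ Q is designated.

7

Of the 9 assignments, 7 give a value in {True, B}.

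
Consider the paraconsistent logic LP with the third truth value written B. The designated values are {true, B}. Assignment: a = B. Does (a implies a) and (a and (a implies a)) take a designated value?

Yes

a implies a = B implies B = B
a implies a = B implies B = B
a and (a implies a) = B and B = B
(a implies a) and (a and (a implies a)) = B and B = B
B ∈ {true, B}.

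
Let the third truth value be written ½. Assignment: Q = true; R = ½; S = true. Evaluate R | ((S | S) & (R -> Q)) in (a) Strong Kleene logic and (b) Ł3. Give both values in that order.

true; true

In Strong Kleene logic: S | S = true | true = true
R -> Q = ½ -> true = true  [~½ | true]
(S | S) & (R -> Q) = true & true = true
R | ((S | S) & (R -> Q)) = ½ | true = true
In Ł3: S | S = true | true = true
R -> Q = ½ -> true = true
(S | S) & (R -> Q) = true & true = true
R | ((S | S) & (R -> Q)) = ½ | true = true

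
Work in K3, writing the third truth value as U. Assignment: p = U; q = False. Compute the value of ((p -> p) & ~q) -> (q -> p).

p -> p = U -> U = U  [~U | U]
~q = ~False = True
(p -> p) & ~q = U & True = U
q -> p = False -> U = True
((p -> p) & ~q) -> (q -> p) = U -> True = True

True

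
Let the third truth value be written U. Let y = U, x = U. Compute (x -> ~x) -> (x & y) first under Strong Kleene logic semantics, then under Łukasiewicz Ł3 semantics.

U; U

In Strong Kleene logic: ~x = ~U = U
x -> ~x = U -> U = U  [~U | U]
x & y = U & U = U
(x -> ~x) -> (x & y) = U -> U = U
In Łukasiewicz Ł3: ~x = ~U = U
x -> ~x = U -> U = T  [min(1, 1−½+½)]
x & y = U & U = U
(x -> ~x) -> (x & y) = T -> U = U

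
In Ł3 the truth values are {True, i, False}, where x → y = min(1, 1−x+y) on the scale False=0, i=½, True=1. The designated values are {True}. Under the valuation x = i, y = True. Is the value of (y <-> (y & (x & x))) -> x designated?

x & x = i & i = i
y & (x & x) = True & i = i
y <-> (y & (x & x)) = True <-> i = i
(y <-> (y & (x & x))) -> x = i -> i = True
True ∈ {True}.

Yes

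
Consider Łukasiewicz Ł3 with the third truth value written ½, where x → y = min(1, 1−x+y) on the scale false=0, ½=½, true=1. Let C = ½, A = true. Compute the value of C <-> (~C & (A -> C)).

true

~C = ~½ = ½
A -> C = true -> ½ = ½  [min(1, 1−1+½)]
~C & (A -> C) = ½ & ½ = ½
C <-> (~C & (A -> C)) = ½ <-> ½ = true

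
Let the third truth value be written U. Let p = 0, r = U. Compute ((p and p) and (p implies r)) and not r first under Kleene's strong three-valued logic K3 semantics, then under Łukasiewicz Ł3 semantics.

In Kleene's strong three-valued logic K3: p and p = 0 and 0 = 0
p implies r = 0 implies U = 1
(p and p) and (p implies r) = 0 and 1 = 0
not r = not U = U
((p and p) and (p implies r)) and not r = 0 and U = 0
In Łukasiewicz Ł3: p and p = 0 and 0 = 0
p implies r = 0 implies U = 1
(p and p) and (p implies r) = 0 and 1 = 0
not r = not U = U
((p and p) and (p implies r)) and not r = 0 and U = 0

0; 0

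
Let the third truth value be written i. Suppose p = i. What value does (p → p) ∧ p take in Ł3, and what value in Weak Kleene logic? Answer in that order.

i; i

In Ł3: p → p = i → i = T  [min(1, 1−½+½)]
(p → p) ∧ p = T ∧ i = i
In Weak Kleene logic: p → p = i → i = i
(p → p) ∧ p = i ∧ i = i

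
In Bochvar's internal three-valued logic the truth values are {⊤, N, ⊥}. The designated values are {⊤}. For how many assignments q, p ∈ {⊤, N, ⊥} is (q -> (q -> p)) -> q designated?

Designated under: (q=⊤, p=⊤); (q=⊤, p=⊥).

2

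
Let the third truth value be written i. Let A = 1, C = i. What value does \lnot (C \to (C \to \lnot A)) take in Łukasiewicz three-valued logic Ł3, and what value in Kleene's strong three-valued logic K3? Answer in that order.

In Łukasiewicz three-valued logic Ł3: \lnot A = \lnot 1 = 0
C \to \lnot A = i \to 0 = i  [min(1, 1−½+0)]
C \to (C \to \lnot A) = i \to i = 1
\lnot (C \to (C \to \lnot A)) = \lnot 1 = 0
In Kleene's strong three-valued logic K3: \lnot A = \lnot 1 = 0
C \to \lnot A = i \to 0 = i  [\lnot i \lor 0]
C \to (C \to \lnot A) = i \to i = i
\lnot (C \to (C \to \lnot A)) = \lnot i = i
They differ because Łukasiewicz three-valued logic Ł3 and Kleene's strong three-valued logic K3 treat i differently under implication.

0; i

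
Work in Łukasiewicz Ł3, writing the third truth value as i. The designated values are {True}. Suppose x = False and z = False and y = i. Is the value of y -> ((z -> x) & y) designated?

Yes

z -> x = False -> False = True
(z -> x) & y = True & i = i
y -> ((z -> x) & y) = i -> i = True  [min(1, 1−½+½)]
True ∈ {True}.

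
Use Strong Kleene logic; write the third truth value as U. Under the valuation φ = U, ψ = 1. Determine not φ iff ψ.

not φ = not U = U
not φ iff ψ = U iff 1 = U

U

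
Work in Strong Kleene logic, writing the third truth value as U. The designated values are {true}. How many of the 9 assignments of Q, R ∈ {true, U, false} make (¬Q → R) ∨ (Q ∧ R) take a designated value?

5

Of the 9 assignments, 5 give a value in {true}.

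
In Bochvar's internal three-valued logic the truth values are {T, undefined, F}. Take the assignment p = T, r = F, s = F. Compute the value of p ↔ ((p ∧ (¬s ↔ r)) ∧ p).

F

¬s = ¬F = T
¬s ↔ r = T ↔ F = F
p ∧ (¬s ↔ r) = T ∧ F = F
(p ∧ (¬s ↔ r)) ∧ p = F ∧ T = F
p ↔ ((p ∧ (¬s ↔ r)) ∧ p) = T ↔ F = F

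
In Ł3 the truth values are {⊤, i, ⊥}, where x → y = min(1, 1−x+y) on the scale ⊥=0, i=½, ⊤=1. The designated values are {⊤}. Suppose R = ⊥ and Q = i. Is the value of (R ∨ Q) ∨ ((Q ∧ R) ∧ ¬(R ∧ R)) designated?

R ∨ Q = ⊥ ∨ i = i
Q ∧ R = i ∧ ⊥ = ⊥
R ∧ R = ⊥ ∧ ⊥ = ⊥
¬(R ∧ R) = ¬⊥ = ⊤
(Q ∧ R) ∧ ¬(R ∧ R) = ⊥ ∧ ⊤ = ⊥
(R ∨ Q) ∨ ((Q ∧ R) ∧ ¬(R ∧ R)) = i ∨ ⊥ = i
i ∉ {⊤}.

No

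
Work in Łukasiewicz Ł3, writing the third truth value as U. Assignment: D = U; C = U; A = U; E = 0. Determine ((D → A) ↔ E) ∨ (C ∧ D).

D → A = U → U = 1  [min(1, 1−½+½)]
(D → A) ↔ E = 1 ↔ 0 = 0
C ∧ D = U ∧ U = U
((D → A) ↔ E) ∨ (C ∧ D) = 0 ∨ U = U

U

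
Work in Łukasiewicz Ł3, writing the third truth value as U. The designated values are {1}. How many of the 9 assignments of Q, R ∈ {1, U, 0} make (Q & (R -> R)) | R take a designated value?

Of the 9 assignments, 5 give a value in {1}.

5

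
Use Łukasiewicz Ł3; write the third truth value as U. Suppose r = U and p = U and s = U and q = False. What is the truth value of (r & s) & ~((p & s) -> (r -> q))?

False

r & s = U & U = U
p & s = U & U = U
r -> q = U -> False = U  [min(1, 1−½+0)]
(p & s) -> (r -> q) = U -> U = True
~((p & s) -> (r -> q)) = ~True = False
(r & s) & ~((p & s) -> (r -> q)) = U & False = False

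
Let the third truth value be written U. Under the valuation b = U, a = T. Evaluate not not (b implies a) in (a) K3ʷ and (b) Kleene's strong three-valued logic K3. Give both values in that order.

In K3ʷ: b implies a = U implies T = U  [any arg is the third value ⇒ result is the third value]
not (b implies a) = not U = U
not not (b implies a) = not U = U
In Kleene's strong three-valued logic K3: b implies a = U implies T = T  [not U or T]
not (b implies a) = not T = F
not not (b implies a) = not F = T
They differ because K3ʷ and Kleene's strong three-valued logic K3 treat U differently under the binary connectives.

U; T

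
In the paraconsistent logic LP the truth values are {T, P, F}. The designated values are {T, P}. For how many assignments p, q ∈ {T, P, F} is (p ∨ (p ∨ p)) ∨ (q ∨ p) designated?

Of the 9 assignments, 8 give a value in {T, P}.

8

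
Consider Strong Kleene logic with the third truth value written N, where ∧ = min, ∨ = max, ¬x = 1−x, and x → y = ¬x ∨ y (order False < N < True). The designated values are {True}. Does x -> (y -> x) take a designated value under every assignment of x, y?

No

Countermodel: x=N, y=True gives N, which is not designated.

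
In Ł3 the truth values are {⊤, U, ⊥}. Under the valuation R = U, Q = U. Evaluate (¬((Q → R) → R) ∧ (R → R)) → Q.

⊤

Q → R = U → U = ⊤  [min(1, 1−½+½)]
(Q → R) → R = ⊤ → U = U
¬((Q → R) → R) = ¬U = U
R → R = U → U = ⊤
¬((Q → R) → R) ∧ (R → R) = U ∧ ⊤ = U
(¬((Q → R) → R) ∧ (R → R)) → Q = U → U = ⊤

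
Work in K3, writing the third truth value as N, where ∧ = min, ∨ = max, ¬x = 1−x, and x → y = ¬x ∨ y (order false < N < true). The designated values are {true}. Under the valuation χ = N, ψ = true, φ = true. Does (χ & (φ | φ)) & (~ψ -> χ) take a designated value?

φ | φ = true | true = true
χ & (φ | φ) = N & true = N
~ψ = ~true = false
~ψ -> χ = false -> N = true  [~false | N]
(χ & (φ | φ)) & (~ψ -> χ) = N & true = N
N ∉ {true}.

No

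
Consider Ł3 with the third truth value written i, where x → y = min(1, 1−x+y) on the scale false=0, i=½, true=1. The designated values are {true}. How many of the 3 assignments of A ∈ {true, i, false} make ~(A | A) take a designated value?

A=true: false ·
A=i: i ·
A=false: true ✓

1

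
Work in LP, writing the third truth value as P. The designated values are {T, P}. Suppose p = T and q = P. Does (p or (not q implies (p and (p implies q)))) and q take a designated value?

Yes

not q = not P = P
p implies q = T implies P = P  [not T or P]
p and (p implies q) = T and P = P
not q implies (p and (p implies q)) = P implies P = P
p or (not q implies (p and (p implies q))) = T or P = T
(p or (not q implies (p and (p implies q)))) and q = T and P = P
P ∈ {T, P}.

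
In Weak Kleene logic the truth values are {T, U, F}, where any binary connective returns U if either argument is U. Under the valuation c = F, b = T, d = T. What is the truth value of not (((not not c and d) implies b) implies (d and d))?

not c = not F = T
not not c = not T = F
not not c and d = F and T = F
(not not c and d) implies b = F implies T = T
d and d = T and T = T
((not not c and d) implies b) implies (d and d) = T implies T = T
not (((not not c and d) implies b) implies (d and d)) = not T = F

F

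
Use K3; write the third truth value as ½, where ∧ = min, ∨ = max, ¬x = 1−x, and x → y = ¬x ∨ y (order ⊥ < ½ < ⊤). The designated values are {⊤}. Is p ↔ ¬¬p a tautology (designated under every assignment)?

No

Countermodel: p=½ gives ½, which is not designated.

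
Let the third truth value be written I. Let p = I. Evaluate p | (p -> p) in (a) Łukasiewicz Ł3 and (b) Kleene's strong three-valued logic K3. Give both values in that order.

In Łukasiewicz Ł3: p -> p = I -> I = 1  [min(1, 1−½+½)]
p | (p -> p) = I | 1 = 1
In Kleene's strong three-valued logic K3: p -> p = I -> I = I  [~I | I]
p | (p -> p) = I | I = I
They differ because Łukasiewicz Ł3 and Kleene's strong three-valued logic K3 treat I differently under implication.

1; I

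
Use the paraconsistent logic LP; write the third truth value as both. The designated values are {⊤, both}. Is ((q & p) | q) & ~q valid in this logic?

No

Countermodel: q=⊤, p=⊤ gives ⊥, which is not designated.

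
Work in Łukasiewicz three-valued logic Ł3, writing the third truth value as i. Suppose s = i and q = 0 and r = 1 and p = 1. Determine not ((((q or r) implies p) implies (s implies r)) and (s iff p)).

i

q or r = 0 or 1 = 1
(q or r) implies p = 1 implies 1 = 1
s implies r = i implies 1 = 1  [min(1, 1−½+1)]
((q or r) implies p) implies (s implies r) = 1 implies 1 = 1
s iff p = i iff 1 = i
(((q or r) implies p) implies (s implies r)) and (s iff p) = 1 and i = i
not ((((q or r) implies p) implies (s implies r)) and (s iff p)) = not i = i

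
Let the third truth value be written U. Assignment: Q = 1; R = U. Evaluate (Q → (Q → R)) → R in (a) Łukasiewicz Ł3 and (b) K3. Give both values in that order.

In Łukasiewicz Ł3: Q → R = 1 → U = U
Q → (Q → R) = 1 → U = U
(Q → (Q → R)) → R = U → U = 1
In K3: Q → R = 1 → U = U  [¬1 ∨ U]
Q → (Q → R) = 1 → U = U
(Q → (Q → R)) → R = U → U = U
They differ because Łukasiewicz Ł3 and K3 treat U differently under implication.

1; U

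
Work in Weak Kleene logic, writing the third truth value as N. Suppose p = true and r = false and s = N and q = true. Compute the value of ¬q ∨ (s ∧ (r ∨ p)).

¬q = ¬true = false
r ∨ p = false ∨ true = true
s ∧ (r ∨ p) = N ∧ true = N
¬q ∨ (s ∧ (r ∨ p)) = false ∨ N = N

N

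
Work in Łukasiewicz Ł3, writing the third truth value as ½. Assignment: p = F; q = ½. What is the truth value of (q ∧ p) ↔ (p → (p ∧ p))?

q ∧ p = ½ ∧ F = F
p ∧ p = F ∧ F = F
p → (p ∧ p) = F → F = T
(q ∧ p) ↔ (p → (p ∧ p)) = F ↔ T = F

F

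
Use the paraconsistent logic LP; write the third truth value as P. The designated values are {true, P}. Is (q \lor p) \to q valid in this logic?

No

Countermodel: q=false, p=true gives false, which is not designated.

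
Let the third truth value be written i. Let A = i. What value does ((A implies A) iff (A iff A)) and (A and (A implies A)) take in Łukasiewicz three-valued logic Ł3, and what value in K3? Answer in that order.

i; i

In Łukasiewicz three-valued logic Ł3: A implies A = i implies i = True  [min(1, 1−½+½)]
A iff A = i iff i = True
(A implies A) iff (A iff A) = True iff True = True
A implies A = i implies i = True
A and (A implies A) = i and True = i
((A implies A) iff (A iff A)) and (A and (A implies A)) = True and i = i
In K3: A implies A = i implies i = i  [not i or i]
A iff A = i iff i = i
(A implies A) iff (A iff A) = i iff i = i
A implies A = i implies i = i
A and (A implies A) = i and i = i
((A implies A) iff (A iff A)) and (A and (A implies A)) = i and i = i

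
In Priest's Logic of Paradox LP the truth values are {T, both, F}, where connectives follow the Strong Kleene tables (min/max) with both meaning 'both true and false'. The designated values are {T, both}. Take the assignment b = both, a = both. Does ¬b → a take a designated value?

¬b = ¬both = both
¬b → a = both → both = both  [¬both ∨ both]
both ∈ {T, both}.

Yes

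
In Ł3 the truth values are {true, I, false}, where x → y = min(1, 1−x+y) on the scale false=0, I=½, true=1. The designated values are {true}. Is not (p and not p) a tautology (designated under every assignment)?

Countermodel: p=I gives I, which is not designated.

No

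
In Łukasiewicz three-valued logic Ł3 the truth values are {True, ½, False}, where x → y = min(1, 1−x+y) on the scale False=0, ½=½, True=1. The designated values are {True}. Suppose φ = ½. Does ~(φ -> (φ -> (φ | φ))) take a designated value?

φ | φ = ½ | ½ = ½
φ -> (φ | φ) = ½ -> ½ = True  [min(1, 1−½+½)]
φ -> (φ -> (φ | φ)) = ½ -> True = True
~(φ -> (φ -> (φ | φ))) = ~True = False
False ∉ {True}.

No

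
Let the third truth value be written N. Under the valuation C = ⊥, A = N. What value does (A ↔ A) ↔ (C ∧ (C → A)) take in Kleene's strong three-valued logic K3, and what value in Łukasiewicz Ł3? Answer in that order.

In Kleene's strong three-valued logic K3: A ↔ A = N ↔ N = N
C → A = ⊥ → N = ⊤
C ∧ (C → A) = ⊥ ∧ ⊤ = ⊥
(A ↔ A) ↔ (C ∧ (C → A)) = N ↔ ⊥ = N
In Łukasiewicz Ł3: A ↔ A = N ↔ N = ⊤  [1 − |½−½|]
C → A = ⊥ → N = ⊤
C ∧ (C → A) = ⊥ ∧ ⊤ = ⊥
(A ↔ A) ↔ (C ∧ (C → A)) = ⊤ ↔ ⊥ = ⊥
They differ because Kleene's strong three-valued logic K3 and Łukasiewicz Ł3 treat N differently under implication.

N; ⊥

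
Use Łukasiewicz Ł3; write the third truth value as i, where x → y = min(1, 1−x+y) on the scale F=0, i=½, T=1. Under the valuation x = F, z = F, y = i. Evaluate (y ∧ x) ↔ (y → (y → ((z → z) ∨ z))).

y ∧ x = i ∧ F = F
z → z = F → F = T
(z → z) ∨ z = T ∨ F = T
y → ((z → z) ∨ z) = i → T = T
y → (y → ((z → z) ∨ z)) = i → T = T
(y ∧ x) ↔ (y → (y → ((z → z) ∨ z))) = F ↔ T = F

F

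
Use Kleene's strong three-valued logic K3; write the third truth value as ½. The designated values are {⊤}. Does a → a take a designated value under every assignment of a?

Countermodel: a=½ gives ½, which is not designated.

No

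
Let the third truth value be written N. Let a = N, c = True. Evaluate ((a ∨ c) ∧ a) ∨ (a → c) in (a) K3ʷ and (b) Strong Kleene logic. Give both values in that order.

In K3ʷ: a ∨ c = N ∨ True = N
(a ∨ c) ∧ a = N ∧ N = N
a → c = N → True = N
((a ∨ c) ∧ a) ∨ (a → c) = N ∨ N = N
In Strong Kleene logic: a ∨ c = N ∨ True = True
(a ∨ c) ∧ a = True ∧ N = N
a → c = N → True = True  [¬N ∨ True]
((a ∨ c) ∧ a) ∨ (a → c) = N ∨ True = True
They differ because K3ʷ and Strong Kleene logic treat N differently under the binary connectives.

N; True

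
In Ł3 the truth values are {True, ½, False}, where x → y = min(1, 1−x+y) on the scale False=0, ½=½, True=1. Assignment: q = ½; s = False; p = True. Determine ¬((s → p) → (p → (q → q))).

False

s → p = False → True = True
q → q = ½ → ½ = True  [min(1, 1−½+½)]
p → (q → q) = True → True = True
(s → p) → (p → (q → q)) = True → True = True
¬((s → p) → (p → (q → q))) = ¬True = False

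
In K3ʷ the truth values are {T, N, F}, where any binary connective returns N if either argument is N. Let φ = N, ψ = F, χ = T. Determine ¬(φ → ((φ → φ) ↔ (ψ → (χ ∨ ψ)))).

N

φ → φ = N → N = N  [any arg is the third value ⇒ result is the third value]
χ ∨ ψ = T ∨ F = T
ψ → (χ ∨ ψ) = F → T = T
(φ → φ) ↔ (ψ → (χ ∨ ψ)) = N ↔ T = N
φ → ((φ → φ) ↔ (ψ → (χ ∨ ψ))) = N → N = N
¬(φ → ((φ → φ) ↔ (ψ → (χ ∨ ψ)))) = ¬N = N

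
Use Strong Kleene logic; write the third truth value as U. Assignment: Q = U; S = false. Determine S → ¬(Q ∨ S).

Q ∨ S = U ∨ false = U
¬(Q ∨ S) = ¬U = U
S → ¬(Q ∨ S) = false → U = true  [¬false ∨ U]

true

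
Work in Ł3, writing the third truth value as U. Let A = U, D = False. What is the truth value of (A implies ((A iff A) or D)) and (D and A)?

A iff A = U iff U = True  [1 − |½−½|]
(A iff A) or D = True or False = True
A implies ((A iff A) or D) = U implies True = True
D and A = False and U = False
(A implies ((A iff A) or D)) and (D and A) = True and False = False

False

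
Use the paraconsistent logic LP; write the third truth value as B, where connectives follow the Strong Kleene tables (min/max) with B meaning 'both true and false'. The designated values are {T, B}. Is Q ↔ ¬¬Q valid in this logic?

Every assignment of Q over {T, B, F} gives a value in {T, B}.
In particular, with Q=B: Q ↔ ¬¬Q = B.

Yes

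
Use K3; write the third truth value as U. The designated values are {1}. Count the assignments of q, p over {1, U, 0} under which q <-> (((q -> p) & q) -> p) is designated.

2

Designated under: (q=1, p=1); (q=1, p=0).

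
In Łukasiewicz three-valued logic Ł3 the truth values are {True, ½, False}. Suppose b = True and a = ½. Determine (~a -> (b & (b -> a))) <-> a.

½

~a = ~½ = ½
b -> a = True -> ½ = ½
b & (b -> a) = True & ½ = ½
~a -> (b & (b -> a)) = ½ -> ½ = True
(~a -> (b & (b -> a))) <-> a = True <-> ½ = ½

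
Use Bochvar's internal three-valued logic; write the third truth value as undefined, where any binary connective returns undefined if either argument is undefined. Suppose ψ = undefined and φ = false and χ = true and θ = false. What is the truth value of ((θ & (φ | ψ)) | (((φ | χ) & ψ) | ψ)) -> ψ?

φ | ψ = false | undefined = undefined
θ & (φ | ψ) = false & undefined = undefined
φ | χ = false | true = true
(φ | χ) & ψ = true & undefined = undefined
((φ | χ) & ψ) | ψ = undefined | undefined = undefined
(θ & (φ | ψ)) | (((φ | χ) & ψ) | ψ) = undefined | undefined = undefined
((θ & (φ | ψ)) | (((φ | χ) & ψ) | ψ)) -> ψ = undefined -> undefined = undefined

undefined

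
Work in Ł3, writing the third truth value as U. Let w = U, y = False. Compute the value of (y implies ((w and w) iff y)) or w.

True

w and w = U and U = U
(w and w) iff y = U iff False = U  [1 − |½−0|]
y implies ((w and w) iff y) = False implies U = True
(y implies ((w and w) iff y)) or w = True or U = True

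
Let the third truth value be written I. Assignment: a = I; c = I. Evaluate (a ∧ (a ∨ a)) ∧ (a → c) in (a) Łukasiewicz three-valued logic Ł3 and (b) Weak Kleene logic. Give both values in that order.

In Łukasiewicz three-valued logic Ł3: a ∨ a = I ∨ I = I
a ∧ (a ∨ a) = I ∧ I = I
a → c = I → I = True  [min(1, 1−½+½)]
(a ∧ (a ∨ a)) ∧ (a → c) = I ∧ True = I
In Weak Kleene logic: a ∨ a = I ∨ I = I
a ∧ (a ∨ a) = I ∧ I = I
a → c = I → I = I  [any arg is the third value ⇒ result is the third value]
(a ∧ (a ∨ a)) ∧ (a → c) = I ∧ I = I

I; I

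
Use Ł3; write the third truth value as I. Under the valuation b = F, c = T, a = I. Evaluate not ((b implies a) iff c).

b implies a = F implies I = T  [min(1, 1−0+½)]
(b implies a) iff c = T iff T = T
not ((b implies a) iff c) = not T = F

F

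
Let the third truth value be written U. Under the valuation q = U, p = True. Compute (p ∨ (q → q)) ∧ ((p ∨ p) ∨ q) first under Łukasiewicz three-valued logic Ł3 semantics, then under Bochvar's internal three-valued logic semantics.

True; U

In Łukasiewicz three-valued logic Ł3: q → q = U → U = True  [min(1, 1−½+½)]
p ∨ (q → q) = True ∨ True = True
p ∨ p = True ∨ True = True
(p ∨ p) ∨ q = True ∨ U = True
(p ∨ (q → q)) ∧ ((p ∨ p) ∨ q) = True ∧ True = True
In Bochvar's internal three-valued logic: q → q = U → U = U
p ∨ (q → q) = True ∨ U = U
p ∨ p = True ∨ True = True
(p ∨ p) ∨ q = True ∨ U = U
(p ∨ (q → q)) ∧ ((p ∨ p) ∨ q) = U ∧ U = U
They differ because Łukasiewicz three-valued logic Ł3 and Bochvar's internal three-valued logic treat U differently under the binary connectives.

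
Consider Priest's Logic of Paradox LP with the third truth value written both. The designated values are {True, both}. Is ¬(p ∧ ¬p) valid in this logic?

Yes

Every assignment of p over {True, both, False} gives a value in {True, both}.
In particular, with p=both: ¬(p ∧ ¬p) = both.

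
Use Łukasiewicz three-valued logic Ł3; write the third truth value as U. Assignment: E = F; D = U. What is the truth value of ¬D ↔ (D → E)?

¬D = ¬U = U
D → E = U → F = U  [min(1, 1−½+0)]
¬D ↔ (D → E) = U ↔ U = T

T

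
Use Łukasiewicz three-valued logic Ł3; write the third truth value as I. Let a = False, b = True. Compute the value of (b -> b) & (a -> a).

True

b -> b = True -> True = True
a -> a = False -> False = True
(b -> b) & (a -> a) = True & True = True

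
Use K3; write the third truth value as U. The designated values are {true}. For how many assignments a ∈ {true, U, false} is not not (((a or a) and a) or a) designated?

a=true: true ✓
a=U: U ·
a=false: false ·

1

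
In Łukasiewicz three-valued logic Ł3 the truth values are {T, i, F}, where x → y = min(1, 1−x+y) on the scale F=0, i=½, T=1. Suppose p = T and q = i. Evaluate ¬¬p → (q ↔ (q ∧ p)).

T

¬p = ¬T = F
¬¬p = ¬F = T
q ∧ p = i ∧ T = i
q ↔ (q ∧ p) = i ↔ i = T  [1 − |½−½|]
¬¬p → (q ↔ (q ∧ p)) = T → T = T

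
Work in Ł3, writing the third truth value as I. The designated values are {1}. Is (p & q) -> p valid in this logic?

Yes

Every assignment of p, q over {1, I, 0} gives a value in {1}.
In particular, with p=I, q=I: (p & q) -> p = 1.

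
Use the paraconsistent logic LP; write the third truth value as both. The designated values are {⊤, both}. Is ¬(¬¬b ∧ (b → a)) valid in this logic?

Countermodel: b=⊤, a=⊤ gives ⊥, which is not designated.

No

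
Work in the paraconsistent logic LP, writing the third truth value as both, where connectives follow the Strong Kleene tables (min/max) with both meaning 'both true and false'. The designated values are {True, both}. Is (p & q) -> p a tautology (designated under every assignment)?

Yes

Every assignment of p, q over {True, both, False} gives a value in {True, both}.
In particular, with p=both, q=both: (p & q) -> p = both.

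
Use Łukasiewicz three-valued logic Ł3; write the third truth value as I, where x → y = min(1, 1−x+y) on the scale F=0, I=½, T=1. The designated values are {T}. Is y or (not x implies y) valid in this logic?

Countermodel: y=I, x=F gives I, which is not designated.

No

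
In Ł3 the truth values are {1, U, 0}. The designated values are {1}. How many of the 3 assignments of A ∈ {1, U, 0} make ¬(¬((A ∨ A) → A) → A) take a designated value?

0

A=1: 0 ·
A=U: 0 ·
A=0: 0 ·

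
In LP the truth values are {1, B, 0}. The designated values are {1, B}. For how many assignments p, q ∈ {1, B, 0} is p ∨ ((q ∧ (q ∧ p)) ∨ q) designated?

8

Of the 9 assignments, 8 give a value in {1, B}.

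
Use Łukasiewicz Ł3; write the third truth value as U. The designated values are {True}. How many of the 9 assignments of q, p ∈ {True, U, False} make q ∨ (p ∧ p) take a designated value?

Of the 9 assignments, 5 give a value in {True}.

5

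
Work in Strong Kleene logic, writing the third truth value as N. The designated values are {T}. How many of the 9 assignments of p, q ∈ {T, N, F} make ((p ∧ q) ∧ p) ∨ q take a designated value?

3

Designated under: (p=T, q=T); (p=N, q=T); (p=F, q=T).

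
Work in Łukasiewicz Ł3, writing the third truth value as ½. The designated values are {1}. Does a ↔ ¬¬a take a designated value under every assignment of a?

Yes

Every assignment of a over {1, ½, 0} gives a value in {1}.
In particular, with a=½: a ↔ ¬¬a = 1.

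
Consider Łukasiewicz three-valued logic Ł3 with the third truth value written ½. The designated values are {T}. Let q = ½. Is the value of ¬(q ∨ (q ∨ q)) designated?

No

q ∨ q = ½ ∨ ½ = ½
q ∨ (q ∨ q) = ½ ∨ ½ = ½
¬(q ∨ (q ∨ q)) = ¬½ = ½
½ ∉ {T}.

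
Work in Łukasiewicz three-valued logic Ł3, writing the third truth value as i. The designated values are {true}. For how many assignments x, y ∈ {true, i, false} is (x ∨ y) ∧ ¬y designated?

1

Designated under: (x=true, y=false).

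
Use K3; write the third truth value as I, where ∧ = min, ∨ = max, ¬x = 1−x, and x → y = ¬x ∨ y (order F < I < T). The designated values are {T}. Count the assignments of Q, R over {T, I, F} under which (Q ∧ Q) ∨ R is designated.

Of the 9 assignments, 5 give a value in {T}.

5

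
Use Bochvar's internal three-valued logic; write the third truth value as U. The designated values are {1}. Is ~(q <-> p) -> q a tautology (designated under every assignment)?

Countermodel: q=1, p=U gives U, which is not designated.

No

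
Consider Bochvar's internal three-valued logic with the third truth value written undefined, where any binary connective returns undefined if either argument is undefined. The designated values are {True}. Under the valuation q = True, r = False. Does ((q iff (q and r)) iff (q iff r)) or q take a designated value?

Yes

q and r = True and False = False
q iff (q and r) = True iff False = False
q iff r = True iff False = False
(q iff (q and r)) iff (q iff r) = False iff False = True
((q iff (q and r)) iff (q iff r)) or q = True or True = True
True ∈ {True}.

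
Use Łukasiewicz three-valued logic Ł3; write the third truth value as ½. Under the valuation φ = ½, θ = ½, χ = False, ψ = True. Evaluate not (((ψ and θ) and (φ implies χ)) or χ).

½

ψ and θ = True and ½ = ½
φ implies χ = ½ implies False = ½  [min(1, 1−½+0)]
(ψ and θ) and (φ implies χ) = ½ and ½ = ½
((ψ and θ) and (φ implies χ)) or χ = ½ or False = ½
not (((ψ and θ) and (φ implies χ)) or χ) = not ½ = ½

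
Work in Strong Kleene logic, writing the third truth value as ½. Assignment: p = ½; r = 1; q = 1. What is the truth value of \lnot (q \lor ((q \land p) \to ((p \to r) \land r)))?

0

q \land p = 1 \land ½ = ½
p \to r = ½ \to 1 = 1
(p \to r) \land r = 1 \land 1 = 1
(q \land p) \to ((p \to r) \land r) = ½ \to 1 = 1
q \lor ((q \land p) \to ((p \to r) \land r)) = 1 \lor 1 = 1
\lnot (q \lor ((q \land p) \to ((p \to r) \land r))) = \lnot 1 = 0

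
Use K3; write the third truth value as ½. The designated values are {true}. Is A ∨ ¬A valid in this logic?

No

Countermodel: A=½ gives ½, which is not designated.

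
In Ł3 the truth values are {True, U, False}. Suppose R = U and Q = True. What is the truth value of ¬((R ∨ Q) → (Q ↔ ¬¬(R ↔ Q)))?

U

R ∨ Q = U ∨ True = True
R ↔ Q = U ↔ True = U
¬(R ↔ Q) = ¬U = U
¬¬(R ↔ Q) = ¬U = U
Q ↔ ¬¬(R ↔ Q) = True ↔ U = U
(R ∨ Q) → (Q ↔ ¬¬(R ↔ Q)) = True → U = U
¬((R ∨ Q) → (Q ↔ ¬¬(R ↔ Q))) = ¬U = U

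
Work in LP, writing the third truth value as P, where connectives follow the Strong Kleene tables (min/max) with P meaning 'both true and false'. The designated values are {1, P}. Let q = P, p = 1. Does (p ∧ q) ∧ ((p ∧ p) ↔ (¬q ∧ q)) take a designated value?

Yes

p ∧ q = 1 ∧ P = P
p ∧ p = 1 ∧ 1 = 1
¬q = ¬P = P
¬q ∧ q = P ∧ P = P
(p ∧ p) ↔ (¬q ∧ q) = 1 ↔ P = P
(p ∧ q) ∧ ((p ∧ p) ↔ (¬q ∧ q)) = P ∧ P = P
P ∈ {1, P}.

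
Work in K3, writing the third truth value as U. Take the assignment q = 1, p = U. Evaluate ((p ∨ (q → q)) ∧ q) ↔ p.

q → q = 1 → 1 = 1
p ∨ (q → q) = U ∨ 1 = 1
(p ∨ (q → q)) ∧ q = 1 ∧ 1 = 1
((p ∨ (q → q)) ∧ q) ↔ p = 1 ↔ U = U

U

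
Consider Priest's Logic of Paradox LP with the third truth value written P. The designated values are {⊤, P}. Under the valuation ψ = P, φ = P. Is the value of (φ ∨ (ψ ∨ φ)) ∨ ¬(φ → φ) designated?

ψ ∨ φ = P ∨ P = P
φ ∨ (ψ ∨ φ) = P ∨ P = P
φ → φ = P → P = P
¬(φ → φ) = ¬P = P
(φ ∨ (ψ ∨ φ)) ∨ ¬(φ → φ) = P ∨ P = P
P ∈ {⊤, P}.

Yes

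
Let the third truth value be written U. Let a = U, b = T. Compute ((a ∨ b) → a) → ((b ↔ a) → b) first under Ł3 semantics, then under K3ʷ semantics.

In Ł3: a ∨ b = U ∨ T = T
(a ∨ b) → a = T → U = U  [min(1, 1−1+½)]
b ↔ a = T ↔ U = U
(b ↔ a) → b = U → T = T
((a ∨ b) → a) → ((b ↔ a) → b) = U → T = T
In K3ʷ: a ∨ b = U ∨ T = U
(a ∨ b) → a = U → U = U  [any arg is the third value ⇒ result is the third value]
b ↔ a = T ↔ U = U
(b ↔ a) → b = U → T = U
((a ∨ b) → a) → ((b ↔ a) → b) = U → U = U
They differ because Ł3 and K3ʷ treat U differently under the binary connectives.

T; U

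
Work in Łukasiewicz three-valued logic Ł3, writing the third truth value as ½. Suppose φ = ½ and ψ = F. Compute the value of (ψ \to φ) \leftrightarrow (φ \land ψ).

ψ \to φ = F \to ½ = T  [min(1, 1−0+½)]
φ \land ψ = ½ \land F = F
(ψ \to φ) \leftrightarrow (φ \land ψ) = T \leftrightarrow F = F

F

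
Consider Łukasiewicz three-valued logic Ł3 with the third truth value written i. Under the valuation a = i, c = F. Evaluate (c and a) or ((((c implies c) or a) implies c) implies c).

T

c and a = F and i = F
c implies c = F implies F = T
(c implies c) or a = T or i = T
((c implies c) or a) implies c = T implies F = F
(((c implies c) or a) implies c) implies c = F implies F = T
(c and a) or ((((c implies c) or a) implies c) implies c) = F or T = T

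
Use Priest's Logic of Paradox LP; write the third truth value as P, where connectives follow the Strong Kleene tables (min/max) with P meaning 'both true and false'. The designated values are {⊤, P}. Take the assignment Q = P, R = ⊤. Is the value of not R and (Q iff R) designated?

not R = not ⊤ = ⊥
Q iff R = P iff ⊤ = P
not R and (Q iff R) = ⊥ and P = ⊥
⊥ ∉ {⊤, P}.

No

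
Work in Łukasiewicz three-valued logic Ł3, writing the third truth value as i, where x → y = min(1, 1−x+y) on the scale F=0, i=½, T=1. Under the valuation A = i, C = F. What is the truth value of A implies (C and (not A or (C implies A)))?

not A = not i = i
C implies A = F implies i = T  [min(1, 1−0+½)]
not A or (C implies A) = i or T = T
C and (not A or (C implies A)) = F and T = F
A implies (C and (not A or (C implies A))) = i implies F = i

i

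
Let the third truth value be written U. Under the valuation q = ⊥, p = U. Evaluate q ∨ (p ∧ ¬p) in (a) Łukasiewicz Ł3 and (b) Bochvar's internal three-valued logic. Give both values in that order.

In Łukasiewicz Ł3: ¬p = ¬U = U
p ∧ ¬p = U ∧ U = U
q ∨ (p ∧ ¬p) = ⊥ ∨ U = U
In Bochvar's internal three-valued logic: ¬p = ¬U = U
p ∧ ¬p = U ∧ U = U
q ∨ (p ∧ ¬p) = ⊥ ∨ U = U

U; U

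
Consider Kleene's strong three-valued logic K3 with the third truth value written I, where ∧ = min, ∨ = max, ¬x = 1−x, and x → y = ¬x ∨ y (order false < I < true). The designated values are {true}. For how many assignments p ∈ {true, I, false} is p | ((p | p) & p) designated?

1

p=true: true ✓
p=I: I ·
p=false: false ·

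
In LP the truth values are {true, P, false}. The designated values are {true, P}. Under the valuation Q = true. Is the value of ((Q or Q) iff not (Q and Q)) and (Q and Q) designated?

Q or Q = true or true = true
Q and Q = true and true = true
not (Q and Q) = not true = false
(Q or Q) iff not (Q and Q) = true iff false = false
Q and Q = true and true = true
((Q or Q) iff not (Q and Q)) and (Q and Q) = false and true = false
false ∉ {true, P}.

No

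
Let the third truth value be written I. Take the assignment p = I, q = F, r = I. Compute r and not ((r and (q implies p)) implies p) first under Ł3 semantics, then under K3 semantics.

In Ł3: q implies p = F implies I = T
r and (q implies p) = I and T = I
(r and (q implies p)) implies p = I implies I = T
not ((r and (q implies p)) implies p) = not T = F
r and not ((r and (q implies p)) implies p) = I and F = F
In K3: q implies p = F implies I = T
r and (q implies p) = I and T = I
(r and (q implies p)) implies p = I implies I = I
not ((r and (q implies p)) implies p) = not I = I
r and not ((r and (q implies p)) implies p) = I and I = I
They differ because Ł3 and K3 treat I differently under implication.

F; I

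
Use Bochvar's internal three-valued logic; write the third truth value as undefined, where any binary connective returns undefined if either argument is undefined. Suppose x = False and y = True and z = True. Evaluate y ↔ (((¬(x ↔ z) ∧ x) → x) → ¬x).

x ↔ z = False ↔ True = False
¬(x ↔ z) = ¬False = True
¬(x ↔ z) ∧ x = True ∧ False = False
(¬(x ↔ z) ∧ x) → x = False → False = True
¬x = ¬False = True
((¬(x ↔ z) ∧ x) → x) → ¬x = True → True = True
y ↔ (((¬(x ↔ z) ∧ x) → x) → ¬x) = True ↔ True = True

True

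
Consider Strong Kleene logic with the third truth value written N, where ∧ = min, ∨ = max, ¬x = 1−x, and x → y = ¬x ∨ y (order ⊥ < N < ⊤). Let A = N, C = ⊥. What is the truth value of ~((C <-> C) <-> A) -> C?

N

C <-> C = ⊥ <-> ⊥ = ⊤
(C <-> C) <-> A = ⊤ <-> N = N
~((C <-> C) <-> A) = ~N = N
~((C <-> C) <-> A) -> C = N -> ⊥ = N  [~N | ⊥]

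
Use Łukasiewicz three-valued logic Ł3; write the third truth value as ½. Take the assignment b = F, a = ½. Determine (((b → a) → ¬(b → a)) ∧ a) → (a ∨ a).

b → a = F → ½ = T  [min(1, 1−0+½)]
b → a = F → ½ = T
¬(b → a) = ¬T = F
(b → a) → ¬(b → a) = T → F = F
((b → a) → ¬(b → a)) ∧ a = F ∧ ½ = F
a ∨ a = ½ ∨ ½ = ½
(((b → a) → ¬(b → a)) ∧ a) → (a ∨ a) = F → ½ = T

T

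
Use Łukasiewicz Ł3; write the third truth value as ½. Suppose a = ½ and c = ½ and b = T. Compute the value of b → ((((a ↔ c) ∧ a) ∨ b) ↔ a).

a ↔ c = ½ ↔ ½ = T  [1 − |½−½|]
(a ↔ c) ∧ a = T ∧ ½ = ½
((a ↔ c) ∧ a) ∨ b = ½ ∨ T = T
(((a ↔ c) ∧ a) ∨ b) ↔ a = T ↔ ½ = ½
b → ((((a ↔ c) ∧ a) ∨ b) ↔ a) = T → ½ = ½

½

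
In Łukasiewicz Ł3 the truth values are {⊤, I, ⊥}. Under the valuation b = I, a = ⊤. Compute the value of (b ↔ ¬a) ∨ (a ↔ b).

¬a = ¬⊤ = ⊥
b ↔ ¬a = I ↔ ⊥ = I  [1 − |½−0|]
a ↔ b = ⊤ ↔ I = I
(b ↔ ¬a) ∨ (a ↔ b) = I ∨ I = I

I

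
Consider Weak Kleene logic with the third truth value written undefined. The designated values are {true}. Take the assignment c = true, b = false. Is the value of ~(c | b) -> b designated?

Yes

c | b = true | false = true
~(c | b) = ~true = false
~(c | b) -> b = false -> false = true
true ∈ {true}.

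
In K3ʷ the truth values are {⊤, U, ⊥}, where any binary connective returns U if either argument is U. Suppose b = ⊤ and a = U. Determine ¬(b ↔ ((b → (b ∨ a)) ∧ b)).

b ∨ a = ⊤ ∨ U = U
b → (b ∨ a) = ⊤ → U = U  [any arg is the third value ⇒ result is the third value]
(b → (b ∨ a)) ∧ b = U ∧ ⊤ = U
b ↔ ((b → (b ∨ a)) ∧ b) = ⊤ ↔ U = U
¬(b ↔ ((b → (b ∨ a)) ∧ b)) = ¬U = U

U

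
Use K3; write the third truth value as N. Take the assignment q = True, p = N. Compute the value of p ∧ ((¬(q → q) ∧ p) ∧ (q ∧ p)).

q → q = True → True = True
¬(q → q) = ¬True = False
¬(q → q) ∧ p = False ∧ N = False
q ∧ p = True ∧ N = N
(¬(q → q) ∧ p) ∧ (q ∧ p) = False ∧ N = False
p ∧ ((¬(q → q) ∧ p) ∧ (q ∧ p)) = N ∧ False = False

False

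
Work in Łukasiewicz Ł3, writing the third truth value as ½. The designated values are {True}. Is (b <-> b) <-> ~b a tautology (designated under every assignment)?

Countermodel: b=True gives False, which is not designated.

No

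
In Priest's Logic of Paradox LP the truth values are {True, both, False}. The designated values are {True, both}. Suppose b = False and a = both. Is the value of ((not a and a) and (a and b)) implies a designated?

not a = not both = both
not a and a = both and both = both
a and b = both and False = False
(not a and a) and (a and b) = both and False = False
((not a and a) and (a and b)) implies a = False implies both = True  [not False or both]
True ∈ {True, both}.

Yes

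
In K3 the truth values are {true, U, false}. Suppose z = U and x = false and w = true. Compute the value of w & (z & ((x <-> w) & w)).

false

x <-> w = false <-> true = false
(x <-> w) & w = false & true = false
z & ((x <-> w) & w) = U & false = false
w & (z & ((x <-> w) & w)) = true & false = false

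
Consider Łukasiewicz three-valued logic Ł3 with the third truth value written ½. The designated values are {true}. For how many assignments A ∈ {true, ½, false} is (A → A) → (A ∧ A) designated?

1

A=true: true ✓
A=½: ½ ·
A=false: false ·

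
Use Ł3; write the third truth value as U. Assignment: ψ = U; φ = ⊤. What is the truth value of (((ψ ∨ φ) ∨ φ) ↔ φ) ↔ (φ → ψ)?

ψ ∨ φ = U ∨ ⊤ = ⊤
(ψ ∨ φ) ∨ φ = ⊤ ∨ ⊤ = ⊤
((ψ ∨ φ) ∨ φ) ↔ φ = ⊤ ↔ ⊤ = ⊤
φ → ψ = ⊤ → U = U
(((ψ ∨ φ) ∨ φ) ↔ φ) ↔ (φ → ψ) = ⊤ ↔ U = U

U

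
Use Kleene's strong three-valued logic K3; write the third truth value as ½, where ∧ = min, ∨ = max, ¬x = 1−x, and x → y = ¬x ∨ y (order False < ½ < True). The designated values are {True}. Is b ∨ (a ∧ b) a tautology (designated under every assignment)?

Countermodel: b=½, a=True gives ½, which is not designated.

No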